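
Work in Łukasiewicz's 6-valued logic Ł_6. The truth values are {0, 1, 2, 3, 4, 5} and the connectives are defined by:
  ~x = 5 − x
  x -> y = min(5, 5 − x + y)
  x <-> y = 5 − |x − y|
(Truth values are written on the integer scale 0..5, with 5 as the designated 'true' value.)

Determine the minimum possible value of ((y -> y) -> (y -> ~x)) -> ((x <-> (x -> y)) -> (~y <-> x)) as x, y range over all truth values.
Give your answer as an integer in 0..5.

Take x = 2, y = 0:
y -> y = 0 -> 0 = 5
~x = ~2 = 3
y -> ~x = 0 -> 3 = 5
(y -> y) -> (y -> ~x) = 5 -> 5 = 5
x -> y = 2 -> 0 = 3
x <-> (x -> y) = 2 <-> 3 = 4
~y = ~0 = 5
~y <-> x = 5 <-> 2 = 2
(x <-> (x -> y)) -> (~y <-> x) = 4 -> 2 = 3
((y -> y) -> (y -> ~x)) -> ((x <-> (x -> y)) -> (~y <-> x)) = 5 -> 3 = 3
No assignment yields a value below 3, so this is the minimum.

3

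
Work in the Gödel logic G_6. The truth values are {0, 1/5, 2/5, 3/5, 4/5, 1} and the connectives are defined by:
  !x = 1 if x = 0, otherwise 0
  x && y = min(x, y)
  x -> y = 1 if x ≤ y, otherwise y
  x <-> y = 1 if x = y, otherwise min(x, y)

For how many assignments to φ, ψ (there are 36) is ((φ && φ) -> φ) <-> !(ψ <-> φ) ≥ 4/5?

value 1: 10 assignments (counts)
value 0: 26 assignments
So 10 of the 36 assignments meet the threshold.

10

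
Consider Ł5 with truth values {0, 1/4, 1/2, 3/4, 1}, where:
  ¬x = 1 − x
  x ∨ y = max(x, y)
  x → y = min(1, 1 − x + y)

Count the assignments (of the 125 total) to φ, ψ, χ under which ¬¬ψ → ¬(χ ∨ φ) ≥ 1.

55

value 1: 55 assignments (counts)
value 3/4: 24 assignments
value 1/2: 21 assignments
value 1/4: 16 assignments
value 0: 9 assignments
So 55 of the 125 assignments meet the threshold.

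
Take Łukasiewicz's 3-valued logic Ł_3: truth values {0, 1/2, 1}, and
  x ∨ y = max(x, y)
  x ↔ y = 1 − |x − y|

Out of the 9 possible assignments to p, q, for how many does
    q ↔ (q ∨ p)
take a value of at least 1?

6

p = 0, q = 0 ↦ 1  ≥
p = 0, q = 1/2 ↦ 1  ≥
p = 0, q = 1 ↦ 1  ≥
p = 1/2, q = 0 ↦ 1/2  <
p = 1/2, q = 1/2 ↦ 1  ≥
p = 1/2, q = 1 ↦ 1  ≥
p = 1, q = 0 ↦ 0  <
p = 1, q = 1/2 ↦ 1/2  <
p = 1, q = 1 ↦ 1  ≥
So 6 of the 9 assignments meet the threshold.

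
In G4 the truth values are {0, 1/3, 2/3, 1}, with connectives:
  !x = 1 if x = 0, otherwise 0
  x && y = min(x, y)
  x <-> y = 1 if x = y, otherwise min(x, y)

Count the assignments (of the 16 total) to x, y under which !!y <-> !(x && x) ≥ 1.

x = 0, y = 0 ↦ 0  <
x = 0, y = 1/3 ↦ 1  ≥
x = 0, y = 2/3 ↦ 1  ≥
x = 0, y = 1 ↦ 1  ≥
x = 1/3, y = 0 ↦ 1  ≥
x = 1/3, y = 1/3 ↦ 0  <
x = 1/3, y = 2/3 ↦ 0  <
x = 1/3, y = 1 ↦ 0  <
x = 2/3, y = 0 ↦ 1  ≥
x = 2/3, y = 1/3 ↦ 0  <
x = 2/3, y = 2/3 ↦ 0  <
x = 2/3, y = 1 ↦ 0  <
x = 1, y = 0 ↦ 1  ≥
x = 1, y = 1/3 ↦ 0  <
x = 1, y = 2/3 ↦ 0  <
x = 1, y = 1 ↦ 0  <
So 6 of the 16 assignments meet the threshold.

6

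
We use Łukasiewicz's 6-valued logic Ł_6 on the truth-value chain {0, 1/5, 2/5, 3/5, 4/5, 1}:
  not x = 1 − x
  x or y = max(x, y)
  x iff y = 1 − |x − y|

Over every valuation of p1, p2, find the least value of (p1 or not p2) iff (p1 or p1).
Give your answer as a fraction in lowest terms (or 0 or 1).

0

Take p1 = 0, p2 = 0:
not p2 = not 0 = 1
p1 or not p2 = 0 or 1 = 1
p1 or p1 = 0 or 0 = 0
(p1 or not p2) iff (p1 or p1) = 1 iff 0 = 0
No assignment yields a value below 0, so this is the minimum.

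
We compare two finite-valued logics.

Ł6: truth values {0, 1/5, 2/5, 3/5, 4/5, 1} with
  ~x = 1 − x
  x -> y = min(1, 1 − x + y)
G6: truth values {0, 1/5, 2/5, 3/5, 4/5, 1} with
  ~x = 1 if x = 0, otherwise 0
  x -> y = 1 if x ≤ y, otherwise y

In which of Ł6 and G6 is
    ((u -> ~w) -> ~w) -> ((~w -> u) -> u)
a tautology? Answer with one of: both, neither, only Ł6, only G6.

In Ł6: every assignment gives 1 — tautology.
In G6: at u = 1/5, w = 1/5 the value is 1/5 — not a tautology.

only Ł6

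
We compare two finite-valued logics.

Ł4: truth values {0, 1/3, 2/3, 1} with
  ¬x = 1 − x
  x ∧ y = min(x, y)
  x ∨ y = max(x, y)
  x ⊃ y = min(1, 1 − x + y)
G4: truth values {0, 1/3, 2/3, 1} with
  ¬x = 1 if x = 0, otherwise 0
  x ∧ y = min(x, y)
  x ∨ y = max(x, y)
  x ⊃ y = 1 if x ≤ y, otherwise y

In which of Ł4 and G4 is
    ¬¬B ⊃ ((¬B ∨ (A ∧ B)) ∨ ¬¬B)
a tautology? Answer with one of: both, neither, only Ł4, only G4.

both

In Ł4: every assignment gives 1 — tautology.
In G4: every assignment gives 1 — tautology.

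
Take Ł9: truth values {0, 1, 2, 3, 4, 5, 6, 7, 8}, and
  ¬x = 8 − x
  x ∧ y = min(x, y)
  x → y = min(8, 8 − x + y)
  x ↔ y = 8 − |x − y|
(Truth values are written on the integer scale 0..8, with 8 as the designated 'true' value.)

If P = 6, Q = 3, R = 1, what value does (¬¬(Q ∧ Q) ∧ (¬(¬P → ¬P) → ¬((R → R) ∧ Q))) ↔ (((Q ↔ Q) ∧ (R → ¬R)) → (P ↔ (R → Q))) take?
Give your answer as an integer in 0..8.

Q ∧ Q = 3 ∧ 3 = 3
¬(Q ∧ Q) = ¬3 = 5
¬¬(Q ∧ Q) = ¬5 = 3
¬P = ¬6 = 2
¬P = ¬6 = 2
¬P → ¬P = 2 → 2 = 8
¬(¬P → ¬P) = ¬8 = 0
R → R = 1 → 1 = 8
(R → R) ∧ Q = 8 ∧ 3 = 3
¬((R → R) ∧ Q) = ¬3 = 5
¬(¬P → ¬P) → ¬((R → R) ∧ Q) = 0 → 5 = 8
¬¬(Q ∧ Q) ∧ (¬(¬P → ¬P) → ¬((R → R) ∧ Q)) = 3 ∧ 8 = 3
Q ↔ Q = 3 ↔ 3 = 8
¬R = ¬1 = 7
R → ¬R = 1 → 7 = 8
(Q ↔ Q) ∧ (R → ¬R) = 8 ∧ 8 = 8
R → Q = 1 → 3 = 8
P ↔ (R → Q) = 6 ↔ 8 = 6
((Q ↔ Q) ∧ (R → ¬R)) → (P ↔ (R → Q)) = 8 → 6 = 6
(¬¬(Q ∧ Q) ∧ (¬(¬P → ¬P) → ¬((R → R) ∧ Q))) ↔ (((Q ↔ Q) ∧ (R → ¬R)) → (P ↔ (R → Q))) = 3 ↔ 6 = 5

5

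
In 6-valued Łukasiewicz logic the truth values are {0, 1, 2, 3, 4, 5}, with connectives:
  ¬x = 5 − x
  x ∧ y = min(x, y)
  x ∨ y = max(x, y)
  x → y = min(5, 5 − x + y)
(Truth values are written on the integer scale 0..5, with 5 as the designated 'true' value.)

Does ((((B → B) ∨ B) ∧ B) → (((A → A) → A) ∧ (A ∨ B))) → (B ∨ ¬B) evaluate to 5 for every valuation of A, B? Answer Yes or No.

Counterexample: take A = 1, B = 1.
B → B = 1 → 1 = 5
(B → B) ∨ B = 5 ∨ 1 = 5
((B → B) ∨ B) ∧ B = 5 ∧ 1 = 1
A → A = 1 → 1 = 5
(A → A) → A = 5 → 1 = 1
A ∨ B = 1 ∨ 1 = 1
((A → A) → A) ∧ (A ∨ B) = 1 ∧ 1 = 1
(((B → B) ∨ B) ∧ B) → (((A → A) → A) ∧ (A ∨ B)) = 1 → 1 = 5
¬B = ¬1 = 4
B ∨ ¬B = 1 ∨ 4 = 4
((((B → B) ∨ B) ∧ B) → (((A → A) → A) ∧ (A ∨ B))) → (B ∨ ¬B) = 5 → 4 = 4
This gives 4 ≠ 5.

No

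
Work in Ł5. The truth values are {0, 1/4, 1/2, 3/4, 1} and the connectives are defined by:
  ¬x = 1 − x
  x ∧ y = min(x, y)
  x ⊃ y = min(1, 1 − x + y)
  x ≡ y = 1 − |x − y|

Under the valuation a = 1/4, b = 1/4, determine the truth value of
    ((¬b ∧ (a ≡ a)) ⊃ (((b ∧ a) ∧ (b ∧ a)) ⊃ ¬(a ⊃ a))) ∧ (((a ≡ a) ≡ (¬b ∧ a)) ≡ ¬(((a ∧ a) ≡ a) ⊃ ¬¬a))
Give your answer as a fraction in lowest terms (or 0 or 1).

¬b = ¬1/4 = 3/4
a ≡ a = 1/4 ≡ 1/4 = 1
¬b ∧ (a ≡ a) = 3/4 ∧ 1 = 3/4
b ∧ a = 1/4 ∧ 1/4 = 1/4
b ∧ a = 1/4 ∧ 1/4 = 1/4
(b ∧ a) ∧ (b ∧ a) = 1/4 ∧ 1/4 = 1/4
a ⊃ a = 1/4 ⊃ 1/4 = 1
¬(a ⊃ a) = ¬1 = 0
((b ∧ a) ∧ (b ∧ a)) ⊃ ¬(a ⊃ a) = 1/4 ⊃ 0 = 3/4
(¬b ∧ (a ≡ a)) ⊃ (((b ∧ a) ∧ (b ∧ a)) ⊃ ¬(a ⊃ a)) = 3/4 ⊃ 3/4 = 1
a ≡ a = 1/4 ≡ 1/4 = 1
¬b = ¬1/4 = 3/4
¬b ∧ a = 3/4 ∧ 1/4 = 1/4
(a ≡ a) ≡ (¬b ∧ a) = 1 ≡ 1/4 = 1/4
a ∧ a = 1/4 ∧ 1/4 = 1/4
(a ∧ a) ≡ a = 1/4 ≡ 1/4 = 1
¬a = ¬1/4 = 3/4
¬¬a = ¬3/4 = 1/4
((a ∧ a) ≡ a) ⊃ ¬¬a = 1 ⊃ 1/4 = 1/4
¬(((a ∧ a) ≡ a) ⊃ ¬¬a) = ¬1/4 = 3/4
((a ≡ a) ≡ (¬b ∧ a)) ≡ ¬(((a ∧ a) ≡ a) ⊃ ¬¬a) = 1/4 ≡ 3/4 = 1/2
((¬b ∧ (a ≡ a)) ⊃ (((b ∧ a) ∧ (b ∧ a)) ⊃ ¬(a ⊃ a))) ∧ (((a ≡ a) ≡ (¬b ∧ a)) ≡ ¬(((a ∧ a) ≡ a) ⊃ ¬¬a)) = 1 ∧ 1/2 = 1/2

1/2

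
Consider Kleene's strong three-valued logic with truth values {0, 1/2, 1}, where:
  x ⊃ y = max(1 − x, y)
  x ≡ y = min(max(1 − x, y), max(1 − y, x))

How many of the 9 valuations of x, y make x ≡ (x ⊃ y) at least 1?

x = 0, y = 0 ↦ 0  <
x = 0, y = 1/2 ↦ 0  <
x = 0, y = 1 ↦ 0  <
x = 1/2, y = 0 ↦ 1/2  <
x = 1/2, y = 1/2 ↦ 1/2  <
x = 1/2, y = 1 ↦ 1/2  <
x = 1, y = 0 ↦ 0  <
x = 1, y = 1/2 ↦ 1/2  <
x = 1, y = 1 ↦ 1  ≥
So 1 of the 9 assignments meets the threshold.

1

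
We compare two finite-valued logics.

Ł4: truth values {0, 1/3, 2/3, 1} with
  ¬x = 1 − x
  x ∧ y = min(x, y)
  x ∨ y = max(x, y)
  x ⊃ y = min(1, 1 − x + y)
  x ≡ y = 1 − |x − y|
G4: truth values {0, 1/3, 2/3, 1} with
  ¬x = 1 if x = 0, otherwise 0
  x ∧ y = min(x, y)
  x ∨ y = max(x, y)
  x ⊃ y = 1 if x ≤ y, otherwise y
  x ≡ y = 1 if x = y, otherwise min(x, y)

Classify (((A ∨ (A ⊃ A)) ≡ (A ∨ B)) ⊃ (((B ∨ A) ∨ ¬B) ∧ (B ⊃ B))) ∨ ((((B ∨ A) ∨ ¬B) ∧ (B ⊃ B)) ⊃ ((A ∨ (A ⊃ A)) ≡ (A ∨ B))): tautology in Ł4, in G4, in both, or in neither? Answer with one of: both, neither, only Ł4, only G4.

both

In Ł4: every assignment gives 1 — tautology.
In G4: every assignment gives 1 — tautology.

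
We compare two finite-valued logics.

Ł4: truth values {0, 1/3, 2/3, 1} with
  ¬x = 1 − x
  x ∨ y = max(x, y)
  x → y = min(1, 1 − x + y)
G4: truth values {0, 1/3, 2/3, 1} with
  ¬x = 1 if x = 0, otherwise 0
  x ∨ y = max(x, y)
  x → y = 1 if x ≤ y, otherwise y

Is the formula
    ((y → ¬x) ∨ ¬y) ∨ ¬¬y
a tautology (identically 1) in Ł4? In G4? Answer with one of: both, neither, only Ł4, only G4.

only G4

In Ł4: at x = 2/3, y = 2/3 the value is 2/3 — not a tautology.
In G4: every assignment gives 1 — tautology.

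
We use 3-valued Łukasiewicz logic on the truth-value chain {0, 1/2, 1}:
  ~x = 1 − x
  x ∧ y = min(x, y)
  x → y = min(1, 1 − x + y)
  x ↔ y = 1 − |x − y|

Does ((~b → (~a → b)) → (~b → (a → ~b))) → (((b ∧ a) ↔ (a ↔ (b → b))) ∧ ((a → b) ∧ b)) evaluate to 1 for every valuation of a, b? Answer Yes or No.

Counterexample: take a = 0, b = 0.
~b = ~0 = 1
~a = ~0 = 1
~a → b = 1 → 0 = 0
~b → (~a → b) = 1 → 0 = 0
~b = ~0 = 1
~b = ~0 = 1
a → ~b = 0 → 1 = 1
~b → (a → ~b) = 1 → 1 = 1
(~b → (~a → b)) → (~b → (a → ~b)) = 0 → 1 = 1
b ∧ a = 0 ∧ 0 = 0
b → b = 0 → 0 = 1
a ↔ (b → b) = 0 ↔ 1 = 0
(b ∧ a) ↔ (a ↔ (b → b)) = 0 ↔ 0 = 1
a → b = 0 → 0 = 1
(a → b) ∧ b = 1 ∧ 0 = 0
((b ∧ a) ↔ (a ↔ (b → b))) ∧ ((a → b) ∧ b) = 1 ∧ 0 = 0
((~b → (~a → b)) → (~b → (a → ~b))) → (((b ∧ a) ↔ (a ↔ (b → b))) ∧ ((a → b) ∧ b)) = 1 → 0 = 0
This gives 0 ≠ 1.

No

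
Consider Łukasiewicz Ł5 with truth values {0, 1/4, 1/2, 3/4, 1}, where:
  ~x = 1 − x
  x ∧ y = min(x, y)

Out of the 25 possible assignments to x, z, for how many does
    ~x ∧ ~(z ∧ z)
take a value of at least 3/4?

4

value 1: 1 assignment (counts)
value 3/4: 3 assignments (counts)
value 1/2: 5 assignments
value 1/4: 7 assignments
value 0: 9 assignments
So 4 of the 25 assignments meet the threshold.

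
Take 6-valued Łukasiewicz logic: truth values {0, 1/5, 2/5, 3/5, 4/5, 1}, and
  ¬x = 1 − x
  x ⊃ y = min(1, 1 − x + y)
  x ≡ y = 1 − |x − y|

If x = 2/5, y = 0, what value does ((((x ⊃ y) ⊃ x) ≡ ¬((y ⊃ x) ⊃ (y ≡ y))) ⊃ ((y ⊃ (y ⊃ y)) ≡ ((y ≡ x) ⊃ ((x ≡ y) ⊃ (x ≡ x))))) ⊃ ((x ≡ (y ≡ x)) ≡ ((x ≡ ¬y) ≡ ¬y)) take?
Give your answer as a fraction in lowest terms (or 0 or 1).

3/5

x ⊃ y = 2/5 ⊃ 0 = 3/5
(x ⊃ y) ⊃ x = 3/5 ⊃ 2/5 = 4/5
y ⊃ x = 0 ⊃ 2/5 = 1
y ≡ y = 0 ≡ 0 = 1
(y ⊃ x) ⊃ (y ≡ y) = 1 ⊃ 1 = 1
¬((y ⊃ x) ⊃ (y ≡ y)) = ¬1 = 0
((x ⊃ y) ⊃ x) ≡ ¬((y ⊃ x) ⊃ (y ≡ y)) = 4/5 ≡ 0 = 1/5
y ⊃ y = 0 ⊃ 0 = 1
y ⊃ (y ⊃ y) = 0 ⊃ 1 = 1
y ≡ x = 0 ≡ 2/5 = 3/5
x ≡ y = 2/5 ≡ 0 = 3/5
x ≡ x = 2/5 ≡ 2/5 = 1
(x ≡ y) ⊃ (x ≡ x) = 3/5 ⊃ 1 = 1
(y ≡ x) ⊃ ((x ≡ y) ⊃ (x ≡ x)) = 3/5 ⊃ 1 = 1
(y ⊃ (y ⊃ y)) ≡ ((y ≡ x) ⊃ ((x ≡ y) ⊃ (x ≡ x))) = 1 ≡ 1 = 1
(((x ⊃ y) ⊃ x) ≡ ¬((y ⊃ x) ⊃ (y ≡ y))) ⊃ ((y ⊃ (y ⊃ y)) ≡ ((y ≡ x) ⊃ ((x ≡ y) ⊃ (x ≡ x)))) = 1/5 ⊃ 1 = 1
y ≡ x = 0 ≡ 2/5 = 3/5
x ≡ (y ≡ x) = 2/5 ≡ 3/5 = 4/5
¬y = ¬0 = 1
x ≡ ¬y = 2/5 ≡ 1 = 2/5
¬y = ¬0 = 1
(x ≡ ¬y) ≡ ¬y = 2/5 ≡ 1 = 2/5
(x ≡ (y ≡ x)) ≡ ((x ≡ ¬y) ≡ ¬y) = 4/5 ≡ 2/5 = 3/5
((((x ⊃ y) ⊃ x) ≡ ¬((y ⊃ x) ⊃ (y ≡ y))) ⊃ ((y ⊃ (y ⊃ y)) ≡ ((y ≡ x) ⊃ ((x ≡ y) ⊃ (x ≡ x))))) ⊃ ((x ≡ (y ≡ x)) ≡ ((x ≡ ¬y) ≡ ¬y)) = 1 ⊃ 3/5 = 3/5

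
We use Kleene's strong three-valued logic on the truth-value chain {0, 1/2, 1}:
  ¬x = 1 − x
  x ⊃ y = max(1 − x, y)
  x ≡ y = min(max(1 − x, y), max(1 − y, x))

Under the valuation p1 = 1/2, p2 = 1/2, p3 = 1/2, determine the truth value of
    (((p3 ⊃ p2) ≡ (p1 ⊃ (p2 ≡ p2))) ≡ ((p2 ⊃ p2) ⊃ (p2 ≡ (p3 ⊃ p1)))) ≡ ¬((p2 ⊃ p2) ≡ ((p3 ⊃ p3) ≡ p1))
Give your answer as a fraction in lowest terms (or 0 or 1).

1/2

p3 ⊃ p2 = 1/2 ⊃ 1/2 = 1/2
p2 ≡ p2 = 1/2 ≡ 1/2 = 1/2
p1 ⊃ (p2 ≡ p2) = 1/2 ⊃ 1/2 = 1/2
(p3 ⊃ p2) ≡ (p1 ⊃ (p2 ≡ p2)) = 1/2 ≡ 1/2 = 1/2
p2 ⊃ p2 = 1/2 ⊃ 1/2 = 1/2
p3 ⊃ p1 = 1/2 ⊃ 1/2 = 1/2
p2 ≡ (p3 ⊃ p1) = 1/2 ≡ 1/2 = 1/2
(p2 ⊃ p2) ⊃ (p2 ≡ (p3 ⊃ p1)) = 1/2 ⊃ 1/2 = 1/2
((p3 ⊃ p2) ≡ (p1 ⊃ (p2 ≡ p2))) ≡ ((p2 ⊃ p2) ⊃ (p2 ≡ (p3 ⊃ p1))) = 1/2 ≡ 1/2 = 1/2
p2 ⊃ p2 = 1/2 ⊃ 1/2 = 1/2
p3 ⊃ p3 = 1/2 ⊃ 1/2 = 1/2
(p3 ⊃ p3) ≡ p1 = 1/2 ≡ 1/2 = 1/2
(p2 ⊃ p2) ≡ ((p3 ⊃ p3) ≡ p1) = 1/2 ≡ 1/2 = 1/2
¬((p2 ⊃ p2) ≡ ((p3 ⊃ p3) ≡ p1)) = ¬1/2 = 1/2
(((p3 ⊃ p2) ≡ (p1 ⊃ (p2 ≡ p2))) ≡ ((p2 ⊃ p2) ⊃ (p2 ≡ (p3 ⊃ p1)))) ≡ ¬((p2 ⊃ p2) ≡ ((p3 ⊃ p3) ≡ p1)) = 1/2 ≡ 1/2 = 1/2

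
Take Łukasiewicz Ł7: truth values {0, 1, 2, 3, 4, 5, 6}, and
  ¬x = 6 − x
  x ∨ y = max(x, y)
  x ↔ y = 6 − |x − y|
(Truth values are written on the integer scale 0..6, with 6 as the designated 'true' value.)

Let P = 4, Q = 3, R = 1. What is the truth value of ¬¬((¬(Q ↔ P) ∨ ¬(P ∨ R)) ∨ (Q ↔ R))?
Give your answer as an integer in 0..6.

Q ↔ P = 3 ↔ 4 = 5
¬(Q ↔ P) = ¬5 = 1
P ∨ R = 4 ∨ 1 = 4
¬(P ∨ R) = ¬4 = 2
¬(Q ↔ P) ∨ ¬(P ∨ R) = 1 ∨ 2 = 2
Q ↔ R = 3 ↔ 1 = 4
(¬(Q ↔ P) ∨ ¬(P ∨ R)) ∨ (Q ↔ R) = 2 ∨ 4 = 4
¬((¬(Q ↔ P) ∨ ¬(P ∨ R)) ∨ (Q ↔ R)) = ¬4 = 2
¬¬((¬(Q ↔ P) ∨ ¬(P ∨ R)) ∨ (Q ↔ R)) = ¬2 = 4

4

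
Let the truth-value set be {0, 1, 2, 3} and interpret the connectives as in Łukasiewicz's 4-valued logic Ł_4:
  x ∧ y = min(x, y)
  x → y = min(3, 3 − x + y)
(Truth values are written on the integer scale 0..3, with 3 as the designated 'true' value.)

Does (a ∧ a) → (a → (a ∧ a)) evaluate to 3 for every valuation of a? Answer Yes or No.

a = 0 ↦ 3
a = 1 ↦ 3
a = 2 ↦ 3
a = 3 ↦ 3
Every assignment gives a value ≥ 3.

Yes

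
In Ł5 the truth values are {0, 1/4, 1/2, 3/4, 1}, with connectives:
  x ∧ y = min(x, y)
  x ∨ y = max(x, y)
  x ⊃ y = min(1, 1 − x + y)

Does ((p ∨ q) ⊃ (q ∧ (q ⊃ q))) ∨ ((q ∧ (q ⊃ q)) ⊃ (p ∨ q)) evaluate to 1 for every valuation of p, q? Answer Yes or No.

At p = 1/4, q = 1/2, for instance:
p ∨ q = 1/4 ∨ 1/2 = 1/2
q ⊃ q = 1/2 ⊃ 1/2 = 1
q ∧ (q ⊃ q) = 1/2 ∧ 1 = 1/2
(p ∨ q) ⊃ (q ∧ (q ⊃ q)) = 1/2 ⊃ 1/2 = 1
(q ∧ (q ⊃ q)) ⊃ (p ∨ q) = 1/2 ⊃ 1/2 = 1
((p ∨ q) ⊃ (q ∧ (q ⊃ q))) ∨ ((q ∧ (q ⊃ q)) ⊃ (p ∨ q)) = 1 ∨ 1 = 1
and checking the remaining 24 assignments likewise gives ≥ 1 in every case.

Yes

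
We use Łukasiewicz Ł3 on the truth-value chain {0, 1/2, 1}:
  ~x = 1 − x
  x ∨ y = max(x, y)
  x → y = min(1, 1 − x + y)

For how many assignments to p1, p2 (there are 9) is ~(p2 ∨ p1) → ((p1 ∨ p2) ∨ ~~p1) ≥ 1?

p1 = 0, p2 = 0 ↦ 0  <
p1 = 0, p2 = 1/2 ↦ 1  ≥
p1 = 0, p2 = 1 ↦ 1  ≥
p1 = 1/2, p2 = 0 ↦ 1  ≥
p1 = 1/2, p2 = 1/2 ↦ 1  ≥
p1 = 1/2, p2 = 1 ↦ 1  ≥
p1 = 1, p2 = 0 ↦ 1  ≥
p1 = 1, p2 = 1/2 ↦ 1  ≥
p1 = 1, p2 = 1 ↦ 1  ≥
So 8 of the 9 assignments meet the threshold.

8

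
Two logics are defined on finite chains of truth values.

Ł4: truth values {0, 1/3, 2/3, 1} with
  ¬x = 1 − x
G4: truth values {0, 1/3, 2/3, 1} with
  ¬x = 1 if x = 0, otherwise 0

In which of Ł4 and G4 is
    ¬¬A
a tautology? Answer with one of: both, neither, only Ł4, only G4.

In Ł4: at A = 0 the value is 0 — not a tautology.
In G4: at A = 0 the value is 0 — not a tautology.

neither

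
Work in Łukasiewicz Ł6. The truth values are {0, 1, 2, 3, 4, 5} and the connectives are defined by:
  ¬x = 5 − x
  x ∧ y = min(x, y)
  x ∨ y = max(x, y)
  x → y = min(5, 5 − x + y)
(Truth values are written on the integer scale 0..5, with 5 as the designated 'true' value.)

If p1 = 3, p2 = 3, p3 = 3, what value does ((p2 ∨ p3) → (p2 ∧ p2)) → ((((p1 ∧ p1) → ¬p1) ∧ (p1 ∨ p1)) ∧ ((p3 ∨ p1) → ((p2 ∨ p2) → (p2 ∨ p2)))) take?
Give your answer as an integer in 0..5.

p2 ∨ p3 = 3 ∨ 3 = 3
p2 ∧ p2 = 3 ∧ 3 = 3
(p2 ∨ p3) → (p2 ∧ p2) = 3 → 3 = 5
p1 ∧ p1 = 3 ∧ 3 = 3
¬p1 = ¬3 = 2
(p1 ∧ p1) → ¬p1 = 3 → 2 = 4
p1 ∨ p1 = 3 ∨ 3 = 3
((p1 ∧ p1) → ¬p1) ∧ (p1 ∨ p1) = 4 ∧ 3 = 3
p3 ∨ p1 = 3 ∨ 3 = 3
p2 ∨ p2 = 3 ∨ 3 = 3
p2 ∨ p2 = 3 ∨ 3 = 3
(p2 ∨ p2) → (p2 ∨ p2) = 3 → 3 = 5
(p3 ∨ p1) → ((p2 ∨ p2) → (p2 ∨ p2)) = 3 → 5 = 5
(((p1 ∧ p1) → ¬p1) ∧ (p1 ∨ p1)) ∧ ((p3 ∨ p1) → ((p2 ∨ p2) → (p2 ∨ p2))) = 3 ∧ 5 = 3
((p2 ∨ p3) → (p2 ∧ p2)) → ((((p1 ∧ p1) → ¬p1) ∧ (p1 ∨ p1)) ∧ ((p3 ∨ p1) → ((p2 ∨ p2) → (p2 ∨ p2)))) = 5 → 3 = 3

3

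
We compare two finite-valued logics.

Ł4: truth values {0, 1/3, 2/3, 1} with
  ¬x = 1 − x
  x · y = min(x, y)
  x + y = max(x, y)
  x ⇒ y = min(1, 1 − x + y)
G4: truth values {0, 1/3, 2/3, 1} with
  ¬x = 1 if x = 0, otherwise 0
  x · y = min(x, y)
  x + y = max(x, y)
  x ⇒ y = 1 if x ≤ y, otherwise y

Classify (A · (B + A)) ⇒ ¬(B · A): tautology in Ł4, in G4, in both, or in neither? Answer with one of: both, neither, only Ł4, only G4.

neither

In Ł4: at A = 2/3, B = 2/3 the value is 2/3 — not a tautology.
In G4: at A = 1/3, B = 1/3 the value is 0 — not a tautology.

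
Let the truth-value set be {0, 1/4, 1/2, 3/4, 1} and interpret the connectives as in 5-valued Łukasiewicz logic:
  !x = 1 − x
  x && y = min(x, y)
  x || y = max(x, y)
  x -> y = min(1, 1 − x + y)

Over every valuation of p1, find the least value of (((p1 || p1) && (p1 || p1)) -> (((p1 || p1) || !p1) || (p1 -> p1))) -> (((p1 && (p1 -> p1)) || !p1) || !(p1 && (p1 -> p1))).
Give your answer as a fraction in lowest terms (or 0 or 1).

Take p1 = 1/2:
p1 || p1 = 1/2 || 1/2 = 1/2
p1 || p1 = 1/2 || 1/2 = 1/2
(p1 || p1) && (p1 || p1) = 1/2 && 1/2 = 1/2
p1 || p1 = 1/2 || 1/2 = 1/2
!p1 = !1/2 = 1/2
(p1 || p1) || !p1 = 1/2 || 1/2 = 1/2
p1 -> p1 = 1/2 -> 1/2 = 1
((p1 || p1) || !p1) || (p1 -> p1) = 1/2 || 1 = 1
((p1 || p1) && (p1 || p1)) -> (((p1 || p1) || !p1) || (p1 -> p1)) = 1/2 -> 1 = 1
p1 -> p1 = 1/2 -> 1/2 = 1
p1 && (p1 -> p1) = 1/2 && 1 = 1/2
!p1 = !1/2 = 1/2
(p1 && (p1 -> p1)) || !p1 = 1/2 || 1/2 = 1/2
p1 -> p1 = 1/2 -> 1/2 = 1
p1 && (p1 -> p1) = 1/2 && 1 = 1/2
!(p1 && (p1 -> p1)) = !1/2 = 1/2
((p1 && (p1 -> p1)) || !p1) || !(p1 && (p1 -> p1)) = 1/2 || 1/2 = 1/2
(((p1 || p1) && (p1 || p1)) -> (((p1 || p1) || !p1) || (p1 -> p1))) -> (((p1 && (p1 -> p1)) || !p1) || !(p1 && (p1 -> p1))) = 1 -> 1/2 = 1/2
No assignment yields a value below 1/2, so this is the minimum.

1/2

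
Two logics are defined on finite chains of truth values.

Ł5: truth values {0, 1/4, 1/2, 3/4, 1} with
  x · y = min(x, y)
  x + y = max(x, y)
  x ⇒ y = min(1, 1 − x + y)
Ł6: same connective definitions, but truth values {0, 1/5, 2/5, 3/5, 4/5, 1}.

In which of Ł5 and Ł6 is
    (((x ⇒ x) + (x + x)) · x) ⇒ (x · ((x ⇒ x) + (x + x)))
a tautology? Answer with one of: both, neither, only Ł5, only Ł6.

In Ł5: every assignment gives 1 — tautology.
In Ł6: every assignment gives 1 — tautology.

both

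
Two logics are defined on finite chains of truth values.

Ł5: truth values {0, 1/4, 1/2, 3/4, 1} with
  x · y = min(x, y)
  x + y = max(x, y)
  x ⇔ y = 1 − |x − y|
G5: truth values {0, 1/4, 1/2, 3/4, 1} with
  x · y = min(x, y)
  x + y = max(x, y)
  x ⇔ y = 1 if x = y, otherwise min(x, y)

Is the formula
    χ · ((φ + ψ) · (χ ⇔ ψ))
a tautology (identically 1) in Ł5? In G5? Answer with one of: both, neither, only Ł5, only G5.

In Ł5: at φ = 0, ψ = 0, χ = 0 the value is 0 — not a tautology.
In G5: at φ = 0, ψ = 0, χ = 0 the value is 0 — not a tautology.

neither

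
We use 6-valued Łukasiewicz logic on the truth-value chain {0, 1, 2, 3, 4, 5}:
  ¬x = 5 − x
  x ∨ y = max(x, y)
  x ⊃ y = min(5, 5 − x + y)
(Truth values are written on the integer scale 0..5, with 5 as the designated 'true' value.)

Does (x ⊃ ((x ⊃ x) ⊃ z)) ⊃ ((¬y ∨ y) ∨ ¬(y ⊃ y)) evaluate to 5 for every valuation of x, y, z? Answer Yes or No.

No

Counterexample: take x = 0, y = 1, z = 0.
x ⊃ x = 0 ⊃ 0 = 5
(x ⊃ x) ⊃ z = 5 ⊃ 0 = 0
x ⊃ ((x ⊃ x) ⊃ z) = 0 ⊃ 0 = 5
¬y = ¬1 = 4
¬y ∨ y = 4 ∨ 1 = 4
y ⊃ y = 1 ⊃ 1 = 5
¬(y ⊃ y) = ¬5 = 0
(¬y ∨ y) ∨ ¬(y ⊃ y) = 4 ∨ 0 = 4
(x ⊃ ((x ⊃ x) ⊃ z)) ⊃ ((¬y ∨ y) ∨ ¬(y ⊃ y)) = 5 ⊃ 4 = 4
This gives 4 ≠ 5.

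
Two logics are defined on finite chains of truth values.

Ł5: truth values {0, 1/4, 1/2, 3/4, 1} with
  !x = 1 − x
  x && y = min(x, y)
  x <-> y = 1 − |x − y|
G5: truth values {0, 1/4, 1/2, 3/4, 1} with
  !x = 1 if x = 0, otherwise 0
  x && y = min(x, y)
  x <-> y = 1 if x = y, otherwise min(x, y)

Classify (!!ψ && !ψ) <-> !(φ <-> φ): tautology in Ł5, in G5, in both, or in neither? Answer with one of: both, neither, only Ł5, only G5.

only G5

In Ł5: at φ = 0, ψ = 1/4 the value is 3/4 — not a tautology.
In G5: every assignment gives 1 — tautology.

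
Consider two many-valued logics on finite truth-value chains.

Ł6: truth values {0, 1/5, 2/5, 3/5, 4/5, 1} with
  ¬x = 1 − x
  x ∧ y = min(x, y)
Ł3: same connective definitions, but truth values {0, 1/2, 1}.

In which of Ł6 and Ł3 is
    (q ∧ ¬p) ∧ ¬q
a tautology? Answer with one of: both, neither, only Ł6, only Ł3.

In Ł6: at p = 0, q = 0 the value is 0 — not a tautology.
In Ł3: at p = 0, q = 0 the value is 0 — not a tautology.

neither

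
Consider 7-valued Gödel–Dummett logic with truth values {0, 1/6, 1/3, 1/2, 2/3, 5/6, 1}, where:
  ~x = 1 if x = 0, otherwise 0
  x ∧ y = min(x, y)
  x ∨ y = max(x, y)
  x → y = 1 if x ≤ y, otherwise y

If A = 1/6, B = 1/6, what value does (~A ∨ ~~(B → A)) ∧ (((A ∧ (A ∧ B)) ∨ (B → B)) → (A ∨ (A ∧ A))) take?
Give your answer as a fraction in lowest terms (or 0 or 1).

1/6

~A = ~1/6 = 0
B → A = 1/6 → 1/6 = 1
~(B → A) = ~1 = 0
~~(B → A) = ~0 = 1
~A ∨ ~~(B → A) = 0 ∨ 1 = 1
A ∧ B = 1/6 ∧ 1/6 = 1/6
A ∧ (A ∧ B) = 1/6 ∧ 1/6 = 1/6
B → B = 1/6 → 1/6 = 1
(A ∧ (A ∧ B)) ∨ (B → B) = 1/6 ∨ 1 = 1
A ∧ A = 1/6 ∧ 1/6 = 1/6
A ∨ (A ∧ A) = 1/6 ∨ 1/6 = 1/6
((A ∧ (A ∧ B)) ∨ (B → B)) → (A ∨ (A ∧ A)) = 1 → 1/6 = 1/6
(~A ∨ ~~(B → A)) ∧ (((A ∧ (A ∧ B)) ∨ (B → B)) → (A ∨ (A ∧ A))) = 1 ∧ 1/6 = 1/6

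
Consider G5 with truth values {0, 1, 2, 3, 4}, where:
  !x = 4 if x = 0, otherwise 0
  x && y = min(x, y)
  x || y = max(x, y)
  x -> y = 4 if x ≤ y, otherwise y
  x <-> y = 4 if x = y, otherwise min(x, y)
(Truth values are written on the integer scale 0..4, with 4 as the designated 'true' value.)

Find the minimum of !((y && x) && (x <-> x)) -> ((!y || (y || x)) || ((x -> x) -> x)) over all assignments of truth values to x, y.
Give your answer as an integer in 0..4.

1

Take x = 0, y = 1:
y && x = 1 && 0 = 0
x <-> x = 0 <-> 0 = 4
(y && x) && (x <-> x) = 0 && 4 = 0
!((y && x) && (x <-> x)) = !0 = 4
!y = !1 = 0
y || x = 1 || 0 = 1
!y || (y || x) = 0 || 1 = 1
x -> x = 0 -> 0 = 4
(x -> x) -> x = 4 -> 0 = 0
(!y || (y || x)) || ((x -> x) -> x) = 1 || 0 = 1
!((y && x) && (x <-> x)) -> ((!y || (y || x)) || ((x -> x) -> x)) = 4 -> 1 = 1
No assignment yields a value below 1, so this is the minimum.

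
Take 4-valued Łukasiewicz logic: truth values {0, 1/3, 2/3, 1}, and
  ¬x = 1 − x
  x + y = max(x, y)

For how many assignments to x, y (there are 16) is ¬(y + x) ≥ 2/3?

4

x = 0, y = 0 ↦ 1  ≥
x = 0, y = 1/3 ↦ 2/3  ≥
x = 0, y = 2/3 ↦ 1/3  <
x = 0, y = 1 ↦ 0  <
x = 1/3, y = 0 ↦ 2/3  ≥
x = 1/3, y = 1/3 ↦ 2/3  ≥
x = 1/3, y = 2/3 ↦ 1/3  <
x = 1/3, y = 1 ↦ 0  <
x = 2/3, y = 0 ↦ 1/3  <
x = 2/3, y = 1/3 ↦ 1/3  <
x = 2/3, y = 2/3 ↦ 1/3  <
x = 2/3, y = 1 ↦ 0  <
x = 1, y = 0 ↦ 0  <
x = 1, y = 1/3 ↦ 0  <
x = 1, y = 2/3 ↦ 0  <
x = 1, y = 1 ↦ 0  <
So 4 of the 16 assignments meet the threshold.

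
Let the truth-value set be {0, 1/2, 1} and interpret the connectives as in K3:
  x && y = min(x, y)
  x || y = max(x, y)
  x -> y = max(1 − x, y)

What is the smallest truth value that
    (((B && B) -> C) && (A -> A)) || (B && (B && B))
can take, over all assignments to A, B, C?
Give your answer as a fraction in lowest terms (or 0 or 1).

Take A = 0, B = 1/2, C = 0:
B && B = 1/2 && 1/2 = 1/2
(B && B) -> C = 1/2 -> 0 = 1/2
A -> A = 0 -> 0 = 1
((B && B) -> C) && (A -> A) = 1/2 && 1 = 1/2
B && B = 1/2 && 1/2 = 1/2
B && (B && B) = 1/2 && 1/2 = 1/2
(((B && B) -> C) && (A -> A)) || (B && (B && B)) = 1/2 || 1/2 = 1/2
No assignment yields a value below 1/2, so this is the minimum.

1/2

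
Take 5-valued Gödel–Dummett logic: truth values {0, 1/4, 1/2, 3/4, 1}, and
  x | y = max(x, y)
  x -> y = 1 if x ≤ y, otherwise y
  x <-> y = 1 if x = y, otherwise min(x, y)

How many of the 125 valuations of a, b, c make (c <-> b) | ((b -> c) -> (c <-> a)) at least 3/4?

value 1: 75 assignments (counts)
value 3/4: 13 assignments (counts)
value 1/2: 18 assignments
value 1/4: 15 assignments
value 0: 4 assignments
So 88 of the 125 assignments meet the threshold.

88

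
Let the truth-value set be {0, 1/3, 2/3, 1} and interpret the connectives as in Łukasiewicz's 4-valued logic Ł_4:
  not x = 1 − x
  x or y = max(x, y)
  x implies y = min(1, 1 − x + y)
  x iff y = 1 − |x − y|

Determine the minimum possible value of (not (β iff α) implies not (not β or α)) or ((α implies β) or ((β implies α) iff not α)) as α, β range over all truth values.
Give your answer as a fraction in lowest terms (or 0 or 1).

0

Take α = 1, β = 0:
β iff α = 0 iff 1 = 0
not (β iff α) = not 0 = 1
not β = not 0 = 1
not β or α = 1 or 1 = 1
not (not β or α) = not 1 = 0
not (β iff α) implies not (not β or α) = 1 implies 0 = 0
α implies β = 1 implies 0 = 0
β implies α = 0 implies 1 = 1
not α = not 1 = 0
(β implies α) iff not α = 1 iff 0 = 0
(α implies β) or ((β implies α) iff not α) = 0 or 0 = 0
(not (β iff α) implies not (not β or α)) or ((α implies β) or ((β implies α) iff not α)) = 0 or 0 = 0
No assignment yields a value below 0, so this is the minimum.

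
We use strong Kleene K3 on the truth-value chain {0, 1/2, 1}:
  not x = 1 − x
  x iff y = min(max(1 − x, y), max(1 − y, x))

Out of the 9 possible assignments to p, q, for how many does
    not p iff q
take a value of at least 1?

2

p = 0, q = 0 ↦ 0  <
p = 0, q = 1/2 ↦ 1/2  <
p = 0, q = 1 ↦ 1  ≥
p = 1/2, q = 0 ↦ 1/2  <
p = 1/2, q = 1/2 ↦ 1/2  <
p = 1/2, q = 1 ↦ 1/2  <
p = 1, q = 0 ↦ 1  ≥
p = 1, q = 1/2 ↦ 1/2  <
p = 1, q = 1 ↦ 0  <
So 2 of the 9 assignments meet the threshold.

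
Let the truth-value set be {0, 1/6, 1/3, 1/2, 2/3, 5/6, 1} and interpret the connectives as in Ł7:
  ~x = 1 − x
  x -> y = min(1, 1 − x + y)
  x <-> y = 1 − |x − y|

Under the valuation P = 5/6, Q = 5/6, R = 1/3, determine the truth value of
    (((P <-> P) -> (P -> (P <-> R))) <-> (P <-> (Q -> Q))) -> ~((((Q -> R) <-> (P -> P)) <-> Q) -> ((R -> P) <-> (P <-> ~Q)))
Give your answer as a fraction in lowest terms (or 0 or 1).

P <-> P = 5/6 <-> 5/6 = 1
P <-> R = 5/6 <-> 1/3 = 1/2
P -> (P <-> R) = 5/6 -> 1/2 = 2/3
(P <-> P) -> (P -> (P <-> R)) = 1 -> 2/3 = 2/3
Q -> Q = 5/6 -> 5/6 = 1
P <-> (Q -> Q) = 5/6 <-> 1 = 5/6
((P <-> P) -> (P -> (P <-> R))) <-> (P <-> (Q -> Q)) = 2/3 <-> 5/6 = 5/6
Q -> R = 5/6 -> 1/3 = 1/2
P -> P = 5/6 -> 5/6 = 1
(Q -> R) <-> (P -> P) = 1/2 <-> 1 = 1/2
((Q -> R) <-> (P -> P)) <-> Q = 1/2 <-> 5/6 = 2/3
R -> P = 1/3 -> 5/6 = 1
~Q = ~5/6 = 1/6
P <-> ~Q = 5/6 <-> 1/6 = 1/3
(R -> P) <-> (P <-> ~Q) = 1 <-> 1/3 = 1/3
(((Q -> R) <-> (P -> P)) <-> Q) -> ((R -> P) <-> (P <-> ~Q)) = 2/3 -> 1/3 = 2/3
~((((Q -> R) <-> (P -> P)) <-> Q) -> ((R -> P) <-> (P <-> ~Q))) = ~2/3 = 1/3
(((P <-> P) -> (P -> (P <-> R))) <-> (P <-> (Q -> Q))) -> ~((((Q -> R) <-> (P -> P)) <-> Q) -> ((R -> P) <-> (P <-> ~Q))) = 5/6 -> 1/3 = 1/2

1/2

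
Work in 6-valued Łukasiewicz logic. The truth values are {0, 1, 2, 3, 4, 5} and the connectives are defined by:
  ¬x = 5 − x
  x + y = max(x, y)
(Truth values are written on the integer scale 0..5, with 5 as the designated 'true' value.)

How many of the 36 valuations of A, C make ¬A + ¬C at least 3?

value 5: 11 assignments (counts)
value 4: 9 assignments (counts)
value 3: 7 assignments (counts)
value 2: 5 assignments
value 1: 3 assignments
value 0: 1 assignment
So 27 of the 36 assignments meet the threshold.

27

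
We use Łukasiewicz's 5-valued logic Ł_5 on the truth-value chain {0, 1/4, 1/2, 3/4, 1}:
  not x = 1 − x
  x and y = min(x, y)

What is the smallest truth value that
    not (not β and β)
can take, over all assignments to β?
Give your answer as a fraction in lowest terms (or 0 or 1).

Take β = 1/2:
not β = not 1/2 = 1/2
not β and β = 1/2 and 1/2 = 1/2
not (not β and β) = not 1/2 = 1/2
No assignment yields a value below 1/2, so this is the minimum.

1/2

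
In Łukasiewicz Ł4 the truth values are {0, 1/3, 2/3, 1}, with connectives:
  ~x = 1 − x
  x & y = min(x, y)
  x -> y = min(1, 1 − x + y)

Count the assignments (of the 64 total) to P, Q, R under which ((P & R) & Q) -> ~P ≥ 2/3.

60

value 1: 51 assignments (counts)
value 2/3: 9 assignments (counts)
value 1/3: 3 assignments
value 0: 1 assignment
So 60 of the 64 assignments meet the threshold.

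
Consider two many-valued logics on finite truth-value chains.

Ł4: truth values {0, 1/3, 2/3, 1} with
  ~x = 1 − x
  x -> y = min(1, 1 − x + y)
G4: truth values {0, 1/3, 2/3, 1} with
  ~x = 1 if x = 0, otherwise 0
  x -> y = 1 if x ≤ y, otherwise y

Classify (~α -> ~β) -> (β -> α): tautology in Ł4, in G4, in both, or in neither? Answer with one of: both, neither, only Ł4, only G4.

In Ł4: every assignment gives 1 — tautology.
In G4: at α = 1/3, β = 2/3 the value is 1/3 — not a tautology.

only Ł4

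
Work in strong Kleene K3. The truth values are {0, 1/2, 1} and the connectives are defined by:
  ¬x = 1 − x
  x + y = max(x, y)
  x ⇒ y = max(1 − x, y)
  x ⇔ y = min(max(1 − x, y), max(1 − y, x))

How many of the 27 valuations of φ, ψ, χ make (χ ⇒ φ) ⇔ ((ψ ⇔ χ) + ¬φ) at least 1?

value 1: 6 assignments (counts)
value 1/2: 16 assignments
value 0: 5 assignments
So 6 of the 27 assignments meet the threshold.

6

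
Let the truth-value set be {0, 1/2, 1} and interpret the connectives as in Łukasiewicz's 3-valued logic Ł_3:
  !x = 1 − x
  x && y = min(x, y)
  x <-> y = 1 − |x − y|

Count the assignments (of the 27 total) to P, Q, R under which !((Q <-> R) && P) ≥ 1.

13

value 1: 13 assignments (counts)
value 1/2: 11 assignments
value 0: 3 assignments
So 13 of the 27 assignments meet the threshold.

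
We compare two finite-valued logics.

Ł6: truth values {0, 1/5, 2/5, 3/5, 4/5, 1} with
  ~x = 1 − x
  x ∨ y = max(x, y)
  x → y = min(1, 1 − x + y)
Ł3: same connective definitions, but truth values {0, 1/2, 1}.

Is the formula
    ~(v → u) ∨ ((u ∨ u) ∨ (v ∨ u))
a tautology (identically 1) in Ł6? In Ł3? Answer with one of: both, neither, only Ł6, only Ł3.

In Ł6: at u = 0, v = 0 the value is 0 — not a tautology.
In Ł3: at u = 0, v = 0 the value is 0 — not a tautology.

neither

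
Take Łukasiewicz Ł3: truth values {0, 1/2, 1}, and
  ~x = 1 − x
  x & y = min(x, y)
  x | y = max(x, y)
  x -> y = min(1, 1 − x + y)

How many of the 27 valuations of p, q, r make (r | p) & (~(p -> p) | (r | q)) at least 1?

11

value 1: 11 assignments (counts)
value 1/2: 11 assignments
value 0: 5 assignments
So 11 of the 27 assignments meet the threshold.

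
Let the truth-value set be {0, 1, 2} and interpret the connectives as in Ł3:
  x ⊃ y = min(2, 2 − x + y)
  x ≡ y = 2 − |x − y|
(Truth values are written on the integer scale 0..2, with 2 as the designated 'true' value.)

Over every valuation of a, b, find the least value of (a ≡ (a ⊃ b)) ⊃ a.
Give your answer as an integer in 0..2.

1

Take a = 1, b = 0:
a ⊃ b = 1 ⊃ 0 = 1
a ≡ (a ⊃ b) = 1 ≡ 1 = 2
(a ≡ (a ⊃ b)) ⊃ a = 2 ⊃ 1 = 1
No assignment yields a value below 1, so this is the minimum.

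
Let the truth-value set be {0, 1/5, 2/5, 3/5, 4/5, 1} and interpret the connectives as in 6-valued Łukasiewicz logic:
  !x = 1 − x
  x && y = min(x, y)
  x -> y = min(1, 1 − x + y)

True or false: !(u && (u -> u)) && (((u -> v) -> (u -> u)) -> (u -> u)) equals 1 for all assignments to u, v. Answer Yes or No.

No

Counterexample: take u = 1/5, v = 0.
u -> u = 1/5 -> 1/5 = 1
u && (u -> u) = 1/5 && 1 = 1/5
!(u && (u -> u)) = !1/5 = 4/5
u -> v = 1/5 -> 0 = 4/5
u -> u = 1/5 -> 1/5 = 1
(u -> v) -> (u -> u) = 4/5 -> 1 = 1
u -> u = 1/5 -> 1/5 = 1
((u -> v) -> (u -> u)) -> (u -> u) = 1 -> 1 = 1
!(u && (u -> u)) && (((u -> v) -> (u -> u)) -> (u -> u)) = 4/5 && 1 = 4/5
This gives 4/5 ≠ 1.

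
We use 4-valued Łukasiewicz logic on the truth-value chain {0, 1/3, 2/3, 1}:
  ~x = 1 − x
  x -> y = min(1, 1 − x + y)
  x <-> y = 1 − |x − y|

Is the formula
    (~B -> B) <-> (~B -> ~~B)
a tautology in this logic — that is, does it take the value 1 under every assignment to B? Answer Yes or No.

B = 0 ↦ 1
B = 1/3 ↦ 1
B = 2/3 ↦ 1
B = 1 ↦ 1
Every assignment gives a value ≥ 1.

Yes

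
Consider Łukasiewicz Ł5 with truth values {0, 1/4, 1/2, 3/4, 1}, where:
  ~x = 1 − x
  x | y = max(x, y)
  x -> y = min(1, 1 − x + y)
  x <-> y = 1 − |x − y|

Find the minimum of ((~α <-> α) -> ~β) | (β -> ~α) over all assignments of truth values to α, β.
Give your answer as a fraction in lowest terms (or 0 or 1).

Take α = 1/2, β = 1:
~α = ~1/2 = 1/2
~α <-> α = 1/2 <-> 1/2 = 1
~β = ~1 = 0
(~α <-> α) -> ~β = 1 -> 0 = 0
~α = ~1/2 = 1/2
β -> ~α = 1 -> 1/2 = 1/2
((~α <-> α) -> ~β) | (β -> ~α) = 0 | 1/2 = 1/2
No assignment yields a value below 1/2, so this is the minimum.

1/2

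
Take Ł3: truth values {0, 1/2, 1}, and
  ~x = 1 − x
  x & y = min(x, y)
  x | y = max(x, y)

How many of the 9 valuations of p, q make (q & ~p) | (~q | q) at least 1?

p = 0, q = 0 ↦ 1  ≥
p = 0, q = 1/2 ↦ 1/2  <
p = 0, q = 1 ↦ 1  ≥
p = 1/2, q = 0 ↦ 1  ≥
p = 1/2, q = 1/2 ↦ 1/2  <
p = 1/2, q = 1 ↦ 1  ≥
p = 1, q = 0 ↦ 1  ≥
p = 1, q = 1/2 ↦ 1/2  <
p = 1, q = 1 ↦ 1  ≥
So 6 of the 9 assignments meet the threshold.

6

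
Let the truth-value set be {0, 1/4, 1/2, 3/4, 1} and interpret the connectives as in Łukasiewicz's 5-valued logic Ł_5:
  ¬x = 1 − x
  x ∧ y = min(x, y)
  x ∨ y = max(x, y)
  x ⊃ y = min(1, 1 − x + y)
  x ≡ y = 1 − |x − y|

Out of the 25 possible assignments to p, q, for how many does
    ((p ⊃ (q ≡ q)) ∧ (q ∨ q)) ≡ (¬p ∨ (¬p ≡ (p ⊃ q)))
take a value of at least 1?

5

value 1: 5 assignments (counts)
value 3/4: 4 assignments
value 1/2: 8 assignments
value 1/4: 2 assignments
value 0: 6 assignments
So 5 of the 25 assignments meet the threshold.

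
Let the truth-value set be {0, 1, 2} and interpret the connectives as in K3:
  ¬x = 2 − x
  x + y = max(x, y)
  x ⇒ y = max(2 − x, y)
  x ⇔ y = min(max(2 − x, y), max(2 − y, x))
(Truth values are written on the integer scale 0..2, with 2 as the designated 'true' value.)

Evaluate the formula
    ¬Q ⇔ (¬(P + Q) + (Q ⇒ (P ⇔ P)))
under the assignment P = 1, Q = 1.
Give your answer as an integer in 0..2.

¬Q = ¬1 = 1
P + Q = 1 + 1 = 1
¬(P + Q) = ¬1 = 1
P ⇔ P = 1 ⇔ 1 = 1
Q ⇒ (P ⇔ P) = 1 ⇒ 1 = 1
¬(P + Q) + (Q ⇒ (P ⇔ P)) = 1 + 1 = 1
¬Q ⇔ (¬(P + Q) + (Q ⇒ (P ⇔ P))) = 1 ⇔ 1 = 1

1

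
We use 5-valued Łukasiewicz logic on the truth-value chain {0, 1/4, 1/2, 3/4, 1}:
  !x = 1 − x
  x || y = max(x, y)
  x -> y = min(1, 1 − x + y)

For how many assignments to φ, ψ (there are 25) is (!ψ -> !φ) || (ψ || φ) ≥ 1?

value 1: 19 assignments (counts)
value 3/4: 5 assignments
value 1/2: 1 assignment
So 19 of the 25 assignments meet the threshold.

19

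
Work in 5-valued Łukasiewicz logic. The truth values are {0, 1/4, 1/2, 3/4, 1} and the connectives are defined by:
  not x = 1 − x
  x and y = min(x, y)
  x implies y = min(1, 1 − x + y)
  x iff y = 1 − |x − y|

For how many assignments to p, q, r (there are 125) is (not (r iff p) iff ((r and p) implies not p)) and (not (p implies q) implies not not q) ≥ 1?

value 1: 20 assignments (counts)
value 3/4: 18 assignments
value 1/2: 37 assignments
value 1/4: 30 assignments
value 0: 20 assignments
So 20 of the 125 assignments meet the threshold.

20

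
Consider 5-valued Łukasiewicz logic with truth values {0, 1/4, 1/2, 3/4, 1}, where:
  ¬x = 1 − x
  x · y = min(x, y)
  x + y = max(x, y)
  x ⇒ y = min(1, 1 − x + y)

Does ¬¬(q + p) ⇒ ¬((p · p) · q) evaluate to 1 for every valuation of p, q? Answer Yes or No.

Counterexample: take p = 1/4, q = 1.
q + p = 1 + 1/4 = 1
¬(q + p) = ¬1 = 0
¬¬(q + p) = ¬0 = 1
p · p = 1/4 · 1/4 = 1/4
(p · p) · q = 1/4 · 1 = 1/4
¬((p · p) · q) = ¬1/4 = 3/4
¬¬(q + p) ⇒ ¬((p · p) · q) = 1 ⇒ 3/4 = 3/4
This gives 3/4 ≠ 1.

No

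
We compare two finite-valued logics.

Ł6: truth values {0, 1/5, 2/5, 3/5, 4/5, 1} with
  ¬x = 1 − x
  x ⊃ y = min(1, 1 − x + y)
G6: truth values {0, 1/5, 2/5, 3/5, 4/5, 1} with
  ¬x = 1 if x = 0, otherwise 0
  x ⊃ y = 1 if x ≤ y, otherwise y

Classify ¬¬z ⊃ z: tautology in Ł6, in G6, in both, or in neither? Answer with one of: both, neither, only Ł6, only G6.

only Ł6

In Ł6: every assignment gives 1 — tautology.
In G6: at z = 1/5 the value is 1/5 — not a tautology.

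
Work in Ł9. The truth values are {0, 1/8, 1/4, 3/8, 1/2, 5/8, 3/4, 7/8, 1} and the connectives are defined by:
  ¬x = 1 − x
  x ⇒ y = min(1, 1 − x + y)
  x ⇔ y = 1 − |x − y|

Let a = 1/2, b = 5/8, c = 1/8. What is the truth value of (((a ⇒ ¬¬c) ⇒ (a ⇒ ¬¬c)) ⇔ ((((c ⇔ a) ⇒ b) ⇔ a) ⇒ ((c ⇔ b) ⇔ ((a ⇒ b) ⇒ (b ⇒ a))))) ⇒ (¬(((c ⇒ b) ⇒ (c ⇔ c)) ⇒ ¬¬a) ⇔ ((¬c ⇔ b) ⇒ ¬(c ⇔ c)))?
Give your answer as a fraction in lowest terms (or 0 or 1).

¬c = ¬1/8 = 7/8
¬¬c = ¬7/8 = 1/8
a ⇒ ¬¬c = 1/2 ⇒ 1/8 = 5/8
¬c = ¬1/8 = 7/8
¬¬c = ¬7/8 = 1/8
a ⇒ ¬¬c = 1/2 ⇒ 1/8 = 5/8
(a ⇒ ¬¬c) ⇒ (a ⇒ ¬¬c) = 5/8 ⇒ 5/8 = 1
c ⇔ a = 1/8 ⇔ 1/2 = 5/8
(c ⇔ a) ⇒ b = 5/8 ⇒ 5/8 = 1
((c ⇔ a) ⇒ b) ⇔ a = 1 ⇔ 1/2 = 1/2
c ⇔ b = 1/8 ⇔ 5/8 = 1/2
a ⇒ b = 1/2 ⇒ 5/8 = 1
b ⇒ a = 5/8 ⇒ 1/2 = 7/8
(a ⇒ b) ⇒ (b ⇒ a) = 1 ⇒ 7/8 = 7/8
(c ⇔ b) ⇔ ((a ⇒ b) ⇒ (b ⇒ a)) = 1/2 ⇔ 7/8 = 5/8
(((c ⇔ a) ⇒ b) ⇔ a) ⇒ ((c ⇔ b) ⇔ ((a ⇒ b) ⇒ (b ⇒ a))) = 1/2 ⇒ 5/8 = 1
((a ⇒ ¬¬c) ⇒ (a ⇒ ¬¬c)) ⇔ ((((c ⇔ a) ⇒ b) ⇔ a) ⇒ ((c ⇔ b) ⇔ ((a ⇒ b) ⇒ (b ⇒ a)))) = 1 ⇔ 1 = 1
c ⇒ b = 1/8 ⇒ 5/8 = 1
c ⇔ c = 1/8 ⇔ 1/8 = 1
(c ⇒ b) ⇒ (c ⇔ c) = 1 ⇒ 1 = 1
¬a = ¬1/2 = 1/2
¬¬a = ¬1/2 = 1/2
((c ⇒ b) ⇒ (c ⇔ c)) ⇒ ¬¬a = 1 ⇒ 1/2 = 1/2
¬(((c ⇒ b) ⇒ (c ⇔ c)) ⇒ ¬¬a) = ¬1/2 = 1/2
¬c = ¬1/8 = 7/8
¬c ⇔ b = 7/8 ⇔ 5/8 = 3/4
c ⇔ c = 1/8 ⇔ 1/8 = 1
¬(c ⇔ c) = ¬1 = 0
(¬c ⇔ b) ⇒ ¬(c ⇔ c) = 3/4 ⇒ 0 = 1/4
¬(((c ⇒ b) ⇒ (c ⇔ c)) ⇒ ¬¬a) ⇔ ((¬c ⇔ b) ⇒ ¬(c ⇔ c)) = 1/2 ⇔ 1/4 = 3/4
(((a ⇒ ¬¬c) ⇒ (a ⇒ ¬¬c)) ⇔ ((((c ⇔ a) ⇒ b) ⇔ a) ⇒ ((c ⇔ b) ⇔ ((a ⇒ b) ⇒ (b ⇒ a))))) ⇒ (¬(((c ⇒ b) ⇒ (c ⇔ c)) ⇒ ¬¬a) ⇔ ((¬c ⇔ b) ⇒ ¬(c ⇔ c))) = 1 ⇒ 3/4 = 3/4

3/4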